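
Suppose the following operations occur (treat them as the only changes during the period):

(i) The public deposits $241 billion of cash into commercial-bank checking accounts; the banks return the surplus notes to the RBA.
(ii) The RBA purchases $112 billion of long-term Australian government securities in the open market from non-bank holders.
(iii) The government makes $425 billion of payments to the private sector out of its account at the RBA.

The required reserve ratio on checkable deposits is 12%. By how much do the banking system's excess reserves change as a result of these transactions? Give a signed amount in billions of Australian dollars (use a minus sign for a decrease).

+$684.64 billion

Currency deposit $241 billion: reserves +$241B, deposits +$241B.
Asset purchase (from non-banks) $112 billion: reserves +$112B, deposits +$112B.
Government spending $425 billion: reserves +$425B, deposits +$425B.
Totals: Δreserves = +$778B, Δdeposits = +$778B.
Δrequired reserves = 12% × +$778B = +$93.36B.
Δexcess reserves = Δreserves − Δrequired = +$778B − (+$93.36B) = +$684.64 billion.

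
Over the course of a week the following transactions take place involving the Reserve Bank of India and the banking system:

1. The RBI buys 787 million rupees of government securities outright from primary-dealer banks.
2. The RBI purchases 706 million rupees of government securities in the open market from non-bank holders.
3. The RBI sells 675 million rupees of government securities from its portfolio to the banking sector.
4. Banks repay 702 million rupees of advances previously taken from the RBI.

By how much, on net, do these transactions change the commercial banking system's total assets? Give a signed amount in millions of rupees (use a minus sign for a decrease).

OMO purchase (from banks) 787 million rupees: just an asset swap on bank balance sheets → 0.
Asset purchase (from non-banks) 706 million rupees: bank balance sheets expand → +706M.
OMO sale (to banks) 675 million rupees: just an asset swap on bank balance sheets → 0.
Discount-window repayment 702 million rupees: bank balance sheets shrink → −702M.
Net: 0 + 706 + 0 − 702 = +4 million.

+4 million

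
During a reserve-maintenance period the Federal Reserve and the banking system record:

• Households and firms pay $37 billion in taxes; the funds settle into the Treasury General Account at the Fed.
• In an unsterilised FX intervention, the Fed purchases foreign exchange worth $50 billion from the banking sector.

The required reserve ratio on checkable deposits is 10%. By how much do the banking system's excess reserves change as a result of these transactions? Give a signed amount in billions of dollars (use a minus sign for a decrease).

Government account inflow $37 billion: reserves −$37B, deposits −$37B.
FX purchase $50 billion: reserves +$50B, deposits 0.
Totals: Δreserves = +$13B, Δdeposits = −$37B.
Δrequired reserves = 10% × −$37B = −$3.7B.
Δexcess reserves = Δreserves − Δrequired = +$13B − (−$3.7B) = +$16.7 billion.

+$16.7 billion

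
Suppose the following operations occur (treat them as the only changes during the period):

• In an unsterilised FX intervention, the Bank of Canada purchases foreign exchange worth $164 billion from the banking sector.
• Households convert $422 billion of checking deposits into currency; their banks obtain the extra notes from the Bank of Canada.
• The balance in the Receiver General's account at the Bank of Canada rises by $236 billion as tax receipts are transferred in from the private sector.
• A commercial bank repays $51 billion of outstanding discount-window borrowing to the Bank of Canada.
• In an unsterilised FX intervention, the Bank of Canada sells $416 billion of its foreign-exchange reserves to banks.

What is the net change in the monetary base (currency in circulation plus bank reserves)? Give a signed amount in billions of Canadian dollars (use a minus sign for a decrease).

-$539 billion

FX purchase $164 billion: Bank of Canada balance sheet expands → +$164B.
Currency withdrawal $422 billion: just a shift between currency and reserves — both are base money → 0.
Government account inflow $236 billion: reserves shift to a non-base liability → −$236B.
Discount-window repayment $51 billion: Bank of Canada balance sheet contracts → −$51B.
FX sale $416 billion: Bank of Canada balance sheet contracts → −$416B.
Net: 164 + 0 − 236 − 51 − 416 = -$539 billion.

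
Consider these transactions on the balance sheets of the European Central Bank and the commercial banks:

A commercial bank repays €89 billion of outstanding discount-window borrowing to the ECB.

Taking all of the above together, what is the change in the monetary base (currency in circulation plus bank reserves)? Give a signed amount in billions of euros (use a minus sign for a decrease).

Discount-window repayment €89 billion: ECB balance sheet contracts → −€89B.

-€89 billion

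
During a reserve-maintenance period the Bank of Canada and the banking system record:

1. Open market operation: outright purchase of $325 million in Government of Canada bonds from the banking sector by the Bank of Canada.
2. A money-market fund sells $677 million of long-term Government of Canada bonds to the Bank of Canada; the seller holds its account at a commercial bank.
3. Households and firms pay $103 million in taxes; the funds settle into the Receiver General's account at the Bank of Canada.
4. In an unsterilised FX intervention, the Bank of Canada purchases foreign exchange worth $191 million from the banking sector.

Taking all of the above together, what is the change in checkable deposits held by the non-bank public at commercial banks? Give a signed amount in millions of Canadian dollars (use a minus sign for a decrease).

+$574 million

OMO purchase (from banks) $325 million: the counterparty is a bank, so public deposits are unchanged → 0.
Asset purchase (from non-banks) $677 million: non-bank counterparties' bank balances rise → +$677M.
Government account inflow $103 million: non-bank counterparties' bank balances fall → −$103M.
FX purchase $191 million: the counterparty is a bank, so public deposits are unchanged → 0.
Net: 0 + 677 − 103 + 0 = +$574 million.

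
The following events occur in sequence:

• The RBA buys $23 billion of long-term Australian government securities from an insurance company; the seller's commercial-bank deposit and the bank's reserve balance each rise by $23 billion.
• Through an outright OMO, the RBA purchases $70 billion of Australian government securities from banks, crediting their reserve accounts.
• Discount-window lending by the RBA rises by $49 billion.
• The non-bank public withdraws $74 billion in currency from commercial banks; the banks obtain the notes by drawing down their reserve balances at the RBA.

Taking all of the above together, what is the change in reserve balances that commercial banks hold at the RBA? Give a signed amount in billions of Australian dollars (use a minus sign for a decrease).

+$68 billion

Asset purchase (from non-banks) $23 billion: the RBA pays by crediting reserve accounts → +$23B.
OMO purchase (from banks) $70 billion: the RBA pays by crediting reserve accounts → +$70B.
Discount-window loan $49 billion: the loan is credited to the bank's reserve account → +$49B.
Currency withdrawal $74 billion: banks swap reserves for currency → −$74B.
Net: 23 + 70 + 49 − 74 = +$68 billion.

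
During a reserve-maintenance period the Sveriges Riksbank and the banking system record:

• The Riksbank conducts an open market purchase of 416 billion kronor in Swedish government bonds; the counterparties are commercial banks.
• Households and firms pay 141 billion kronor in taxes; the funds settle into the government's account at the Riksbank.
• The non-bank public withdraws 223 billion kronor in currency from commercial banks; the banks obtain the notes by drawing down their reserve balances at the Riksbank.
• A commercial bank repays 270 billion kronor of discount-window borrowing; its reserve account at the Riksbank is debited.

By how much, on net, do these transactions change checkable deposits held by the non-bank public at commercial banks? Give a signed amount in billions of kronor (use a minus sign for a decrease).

Riksbank balance sheet:
  Assets:      Securities +416B, Loans to banks −270B
  Liabilities: Bank reserves −218B, Currency in circulation +223B, Government deposits +141B
Commercial banking system:
  Assets:      Reserves at CB −218B, Securities −416B
  Liabilities: Checkable deposits −364B, Borrowings from CB −270B
So the change in checkable deposits held by the non-bank public at commercial banks is -364 billion.

-364 billion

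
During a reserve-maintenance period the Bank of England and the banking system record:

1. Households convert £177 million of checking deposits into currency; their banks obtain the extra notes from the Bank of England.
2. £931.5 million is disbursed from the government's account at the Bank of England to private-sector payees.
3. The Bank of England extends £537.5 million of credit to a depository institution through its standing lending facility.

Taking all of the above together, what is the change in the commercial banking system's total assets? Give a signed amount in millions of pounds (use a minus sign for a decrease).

Currency withdrawal £177 million: bank balance sheets shrink → −£177M.
Government spending £931.5 million: bank balance sheets expand → +£931.5M.
Discount-window loan £537.5 million: bank balance sheets expand → +£537.5M.
Net: −177 + 931.5 + 537.5 = +£1292 million.

+£1292 million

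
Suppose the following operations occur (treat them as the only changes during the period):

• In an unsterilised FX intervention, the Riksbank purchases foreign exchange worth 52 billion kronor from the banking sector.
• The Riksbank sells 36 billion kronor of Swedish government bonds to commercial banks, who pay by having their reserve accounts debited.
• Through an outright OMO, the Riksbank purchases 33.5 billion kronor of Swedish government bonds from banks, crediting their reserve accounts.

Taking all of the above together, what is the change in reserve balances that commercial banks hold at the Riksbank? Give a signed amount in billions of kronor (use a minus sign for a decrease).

Riksbank balance sheet:
  Assets:      Securities −2.5B, Foreign assets +52B
  Liabilities: Bank reserves +49.5B
So the change in reserve balances that commercial banks hold at the Riksbank is +49.5 billion.

+49.5 billion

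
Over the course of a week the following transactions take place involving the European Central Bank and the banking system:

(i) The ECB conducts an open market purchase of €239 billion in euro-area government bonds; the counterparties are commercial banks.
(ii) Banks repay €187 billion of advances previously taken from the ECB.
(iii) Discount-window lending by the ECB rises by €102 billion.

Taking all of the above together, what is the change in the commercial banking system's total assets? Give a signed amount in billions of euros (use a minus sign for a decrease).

OMO purchase (from banks) €239 billion: just an asset swap on bank balance sheets → 0.
Discount-window repayment €187 billion: bank balance sheets shrink → −€187B.
Discount-window loan €102 billion: bank balance sheets expand → +€102B.
Net: 0 − 187 + 102 = -€85 billion.

-€85 billion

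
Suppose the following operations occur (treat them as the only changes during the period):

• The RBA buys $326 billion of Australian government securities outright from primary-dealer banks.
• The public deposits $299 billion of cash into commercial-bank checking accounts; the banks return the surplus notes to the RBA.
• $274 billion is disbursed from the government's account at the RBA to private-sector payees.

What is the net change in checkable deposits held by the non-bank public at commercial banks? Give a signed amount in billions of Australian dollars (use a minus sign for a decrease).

+$573 billion

OMO purchase (from banks) $326 billion: the counterparty is a bank, so public deposits are unchanged → 0.
Currency deposit $299 billion: non-bank counterparties' bank balances rise → +$299B.
Government spending $274 billion: non-bank counterparties' bank balances rise → +$274B.
Net: 0 + 299 + 274 = +$573 billion.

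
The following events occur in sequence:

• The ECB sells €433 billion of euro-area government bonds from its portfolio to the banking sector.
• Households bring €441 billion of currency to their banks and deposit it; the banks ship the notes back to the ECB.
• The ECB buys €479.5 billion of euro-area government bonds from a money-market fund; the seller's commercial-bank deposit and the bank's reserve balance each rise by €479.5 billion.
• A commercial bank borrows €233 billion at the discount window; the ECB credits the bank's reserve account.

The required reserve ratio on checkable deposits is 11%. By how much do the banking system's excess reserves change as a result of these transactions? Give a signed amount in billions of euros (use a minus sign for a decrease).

OMO sale (to banks) €433 billion: reserves −€433B, deposits 0.
Currency deposit €441 billion: reserves +€441B, deposits +€441B.
Asset purchase (from non-banks) €479.5 billion: reserves +€479.5B, deposits +€479.5B.
Discount-window loan €233 billion: reserves +€233B, deposits 0.
Totals: Δreserves = +€720.5B, Δdeposits = +€920.5B.
Δrequired reserves = 11% × +€920.5B = +€101.255B.
Δexcess reserves = Δreserves − Δrequired = +€720.5B − (+€101.255B) = +€619.245 billion.

+€619.245 billion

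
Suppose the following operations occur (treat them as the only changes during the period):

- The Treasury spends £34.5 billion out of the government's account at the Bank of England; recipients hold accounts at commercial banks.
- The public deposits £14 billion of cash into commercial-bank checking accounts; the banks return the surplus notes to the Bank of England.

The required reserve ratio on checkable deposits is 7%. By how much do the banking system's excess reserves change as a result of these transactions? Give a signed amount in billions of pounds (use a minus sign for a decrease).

+£45.105 billion

Government spending £34.5 billion: reserves +£34.5B, deposits +£34.5B.
Currency deposit £14 billion: reserves +£14B, deposits +£14B.
Totals: Δreserves = +£48.5B, Δdeposits = +£48.5B.
Δrequired reserves = 7% × +£48.5B = +£3.395B.
Δexcess reserves = Δreserves − Δrequired = +£48.5B − (+£3.395B) = +£45.105 billion.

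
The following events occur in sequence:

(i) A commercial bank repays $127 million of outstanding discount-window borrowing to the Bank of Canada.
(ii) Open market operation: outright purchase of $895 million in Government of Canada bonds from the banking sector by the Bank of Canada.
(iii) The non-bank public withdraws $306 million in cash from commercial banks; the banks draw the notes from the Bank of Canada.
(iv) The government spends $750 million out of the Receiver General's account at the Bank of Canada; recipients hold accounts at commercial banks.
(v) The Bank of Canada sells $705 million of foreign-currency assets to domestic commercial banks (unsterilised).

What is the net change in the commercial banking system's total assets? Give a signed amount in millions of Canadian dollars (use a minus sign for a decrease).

Bank of Canada balance sheet:
  Assets:      Securities +$895M, Loans to banks −$127M, Foreign assets −$705M
  Liabilities: Bank reserves +$507M, Currency in circulation +$306M, Government deposits −$750M
Commercial banking system:
  Assets:      Reserves at CB +$507M, Securities −$895M, Foreign assets +$705M
  Liabilities: Checkable deposits +$444M, Borrowings from CB −$127M
Change in total bank assets = +$317 million.

+$317 million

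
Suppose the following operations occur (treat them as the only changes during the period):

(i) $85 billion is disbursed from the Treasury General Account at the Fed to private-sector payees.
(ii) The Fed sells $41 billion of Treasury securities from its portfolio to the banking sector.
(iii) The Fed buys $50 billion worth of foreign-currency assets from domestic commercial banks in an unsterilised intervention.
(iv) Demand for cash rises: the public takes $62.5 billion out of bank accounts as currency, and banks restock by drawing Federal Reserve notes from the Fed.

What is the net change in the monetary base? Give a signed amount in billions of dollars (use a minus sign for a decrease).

Government spending $85 billion: a non-base liability converts back to reserves → +$85B.
OMO sale (to banks) $41 billion: Fed balance sheet contracts → −$41B.
FX purchase $50 billion: Fed balance sheet expands → +$50B.
Currency withdrawal $62.5 billion: just a shift between currency and reserves — both are base money → 0.
Net: 85 − 41 + 50 + 0 = +$94 billion.

+$94 billion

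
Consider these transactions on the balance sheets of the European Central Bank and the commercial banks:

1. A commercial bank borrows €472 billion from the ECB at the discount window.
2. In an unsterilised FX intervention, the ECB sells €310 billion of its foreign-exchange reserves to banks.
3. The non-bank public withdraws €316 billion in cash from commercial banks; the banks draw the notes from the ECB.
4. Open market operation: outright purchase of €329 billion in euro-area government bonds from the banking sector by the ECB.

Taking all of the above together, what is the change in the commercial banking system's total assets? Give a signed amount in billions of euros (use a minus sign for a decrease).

+€156 billion

ECB balance sheet:
  Assets:      Securities +€329B, Loans to banks +€472B, Foreign assets −€310B
  Liabilities: Bank reserves +€175B, Currency in circulation +€316B
Commercial banking system:
  Assets:      Reserves at CB +€175B, Securities −€329B, Foreign assets +€310B
  Liabilities: Checkable deposits −€316B, Borrowings from CB +€472B
Change in total bank assets = +€156 billion.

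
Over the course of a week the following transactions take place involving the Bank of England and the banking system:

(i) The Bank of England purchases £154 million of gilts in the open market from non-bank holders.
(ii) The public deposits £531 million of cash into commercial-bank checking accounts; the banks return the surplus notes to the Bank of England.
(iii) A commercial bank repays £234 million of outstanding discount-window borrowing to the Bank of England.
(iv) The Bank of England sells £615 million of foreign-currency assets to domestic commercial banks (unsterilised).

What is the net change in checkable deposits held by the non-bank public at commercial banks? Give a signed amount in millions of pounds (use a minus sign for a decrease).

Bank of England balance sheet:
  Assets:      Securities +£154M, Loans to banks −£234M, Foreign assets −£615M
  Liabilities: Bank reserves −£164M, Currency in circulation −£531M
Commercial banking system:
  Assets:      Reserves at CB −£164M, Foreign assets +£615M
  Liabilities: Checkable deposits +£685M, Borrowings from CB −£234M
So the change in checkable deposits held by the non-bank public at commercial banks is +£685 million.

+£685 million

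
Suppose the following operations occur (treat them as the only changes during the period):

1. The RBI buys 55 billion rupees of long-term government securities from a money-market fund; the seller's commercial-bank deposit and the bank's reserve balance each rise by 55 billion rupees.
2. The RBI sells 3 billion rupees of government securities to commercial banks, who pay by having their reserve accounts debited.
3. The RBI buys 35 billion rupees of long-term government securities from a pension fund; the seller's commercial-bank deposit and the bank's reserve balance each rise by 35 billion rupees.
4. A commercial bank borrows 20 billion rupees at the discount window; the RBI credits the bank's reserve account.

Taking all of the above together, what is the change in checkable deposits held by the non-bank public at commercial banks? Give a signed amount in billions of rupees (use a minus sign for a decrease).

RBI balance sheet:
  Assets:      Securities +87B, Loans to banks +20B
  Liabilities: Bank reserves +107B
Commercial banking system:
  Assets:      Reserves at CB +107B, Securities +3B
  Liabilities: Checkable deposits +90B, Borrowings from CB +20B
So the change in checkable deposits held by the non-bank public at commercial banks is +90 billion.

+90 billion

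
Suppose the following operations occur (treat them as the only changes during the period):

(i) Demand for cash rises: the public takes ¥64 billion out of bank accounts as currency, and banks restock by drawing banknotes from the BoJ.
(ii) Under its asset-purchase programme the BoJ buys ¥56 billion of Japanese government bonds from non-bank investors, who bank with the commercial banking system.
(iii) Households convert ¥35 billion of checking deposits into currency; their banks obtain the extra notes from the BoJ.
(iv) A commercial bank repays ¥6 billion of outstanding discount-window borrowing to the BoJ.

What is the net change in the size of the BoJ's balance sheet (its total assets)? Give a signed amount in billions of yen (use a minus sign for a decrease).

+¥50 billion

Currency withdrawal ¥64 billion: only the composition of liabilities changes → 0.
Asset purchase (from non-banks) ¥56 billion: a BoJ asset is acquired → +¥56B.
Currency withdrawal ¥35 billion: only the composition of liabilities changes → 0.
Discount-window repayment ¥6 billion: a BoJ asset is shed → −¥6B.
Net: 0 + 56 + 0 − 6 = +¥50 billion.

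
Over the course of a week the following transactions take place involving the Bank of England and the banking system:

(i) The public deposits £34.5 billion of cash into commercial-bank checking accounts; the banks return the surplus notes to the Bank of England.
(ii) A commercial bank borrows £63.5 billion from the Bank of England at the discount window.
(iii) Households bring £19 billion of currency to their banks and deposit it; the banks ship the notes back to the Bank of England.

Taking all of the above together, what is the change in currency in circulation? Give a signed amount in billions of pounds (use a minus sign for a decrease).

-£53.5 billion

Bank of England balance sheet:
  Assets:      Loans to banks +£63.5B
  Liabilities: Bank reserves +£117B, Currency in circulation −£53.5B
So the change in currency in circulation is -£53.5 billion.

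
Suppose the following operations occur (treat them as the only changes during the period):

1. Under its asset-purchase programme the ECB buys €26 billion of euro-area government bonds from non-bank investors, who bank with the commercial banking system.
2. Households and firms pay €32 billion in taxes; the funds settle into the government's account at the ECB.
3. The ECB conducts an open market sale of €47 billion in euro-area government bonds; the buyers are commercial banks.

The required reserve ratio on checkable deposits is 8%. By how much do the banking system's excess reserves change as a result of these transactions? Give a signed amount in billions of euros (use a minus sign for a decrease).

Asset purchase (from non-banks) €26 billion: reserves +€26B, deposits +€26B.
Government account inflow €32 billion: reserves −€32B, deposits −€32B.
OMO sale (to banks) €47 billion: reserves −€47B, deposits 0.
Totals: Δreserves = −€53B, Δdeposits = −€6B.
Δrequired reserves = 8% × −€6B = −€0.48B.
Δexcess reserves = Δreserves − Δrequired = −€53B − (−€0.48B) = -€52.52 billion.

-€52.52 billion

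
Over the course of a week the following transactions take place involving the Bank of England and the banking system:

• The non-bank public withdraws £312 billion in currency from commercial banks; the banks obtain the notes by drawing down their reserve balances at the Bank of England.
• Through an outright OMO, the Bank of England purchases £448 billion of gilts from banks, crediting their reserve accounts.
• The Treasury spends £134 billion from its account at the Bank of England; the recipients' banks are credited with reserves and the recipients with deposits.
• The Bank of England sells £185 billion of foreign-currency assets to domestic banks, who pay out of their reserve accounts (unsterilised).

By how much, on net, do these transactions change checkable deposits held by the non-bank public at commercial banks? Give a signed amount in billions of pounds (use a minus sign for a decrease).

-£178 billion

Bank of England balance sheet:
  Assets:      Securities +£448B, Foreign assets −£185B
  Liabilities: Bank reserves +£85B, Currency in circulation +£312B, Government deposits −£134B
Commercial banking system:
  Assets:      Reserves at CB +£85B, Securities −£448B, Foreign assets +£185B
  Liabilities: Checkable deposits −£178B
So the change in checkable deposits held by the non-bank public at commercial banks is -£178 billion.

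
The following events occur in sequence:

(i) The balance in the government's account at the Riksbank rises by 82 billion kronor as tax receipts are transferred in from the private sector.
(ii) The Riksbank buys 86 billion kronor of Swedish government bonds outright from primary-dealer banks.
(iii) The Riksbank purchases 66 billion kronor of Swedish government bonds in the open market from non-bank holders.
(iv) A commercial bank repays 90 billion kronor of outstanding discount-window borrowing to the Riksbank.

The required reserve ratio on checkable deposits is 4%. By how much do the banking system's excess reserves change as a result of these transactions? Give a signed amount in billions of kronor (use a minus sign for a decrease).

-19.36 billion

Government account inflow 82 billion kronor: reserves −82B, deposits −82B.
OMO purchase (from banks) 86 billion kronor: reserves +86B, deposits 0.
Asset purchase (from non-banks) 66 billion kronor: reserves +66B, deposits +66B.
Discount-window repayment 90 billion kronor: reserves −90B, deposits 0.
Totals: Δreserves = −20B, Δdeposits = −16B.
Δrequired reserves = 4% × −16B = −0.64B.
Δexcess reserves = Δreserves − Δrequired = −20B − (−0.64B) = -19.36 billion.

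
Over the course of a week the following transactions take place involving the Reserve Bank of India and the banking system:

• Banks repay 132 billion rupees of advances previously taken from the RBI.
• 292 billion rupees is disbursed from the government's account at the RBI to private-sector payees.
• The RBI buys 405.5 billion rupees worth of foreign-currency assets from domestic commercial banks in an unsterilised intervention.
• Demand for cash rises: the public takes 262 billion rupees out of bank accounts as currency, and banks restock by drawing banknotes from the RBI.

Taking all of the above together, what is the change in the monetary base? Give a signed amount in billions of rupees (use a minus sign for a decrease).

RBI balance sheet:
  Assets:      Loans to banks −132B, Foreign assets +405.5B
  Liabilities: Bank reserves +303.5B, Currency in circulation +262B, Government deposits −292B
Monetary base = currency + reserves: +262B + (+303.5B) = +565.5 billion.

+565.5 billion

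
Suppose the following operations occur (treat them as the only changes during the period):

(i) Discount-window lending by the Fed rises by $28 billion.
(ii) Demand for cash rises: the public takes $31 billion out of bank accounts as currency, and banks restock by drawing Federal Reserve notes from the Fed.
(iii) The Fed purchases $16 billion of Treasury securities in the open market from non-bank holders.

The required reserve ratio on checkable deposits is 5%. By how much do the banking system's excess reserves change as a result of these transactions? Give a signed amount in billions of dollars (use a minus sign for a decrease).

Discount-window loan $28 billion: reserves +$28B, deposits 0.
Currency withdrawal $31 billion: reserves −$31B, deposits −$31B.
Asset purchase (from non-banks) $16 billion: reserves +$16B, deposits +$16B.
Totals: Δreserves = +$13B, Δdeposits = −$15B.
Δrequired reserves = 5% × −$15B = −$0.75B.
Δexcess reserves = Δreserves − Δrequired = +$13B − (−$0.75B) = +$13.75 billion.

+$13.75 billion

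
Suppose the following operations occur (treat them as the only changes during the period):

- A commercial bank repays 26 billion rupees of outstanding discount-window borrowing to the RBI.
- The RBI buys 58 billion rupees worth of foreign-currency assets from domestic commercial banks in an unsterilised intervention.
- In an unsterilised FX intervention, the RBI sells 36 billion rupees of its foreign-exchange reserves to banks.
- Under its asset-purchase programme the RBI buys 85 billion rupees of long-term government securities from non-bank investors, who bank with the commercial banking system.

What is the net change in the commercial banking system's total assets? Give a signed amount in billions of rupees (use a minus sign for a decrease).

+59 billion

Discount-window repayment 26 billion rupees: bank balance sheets shrink → −26B.
FX purchase 58 billion rupees: just an asset swap on bank balance sheets → 0.
FX sale 36 billion rupees: just an asset swap on bank balance sheets → 0.
Asset purchase (from non-banks) 85 billion rupees: bank balance sheets expand → +85B.
Net: −26 + 0 + 0 + 85 = +59 billion.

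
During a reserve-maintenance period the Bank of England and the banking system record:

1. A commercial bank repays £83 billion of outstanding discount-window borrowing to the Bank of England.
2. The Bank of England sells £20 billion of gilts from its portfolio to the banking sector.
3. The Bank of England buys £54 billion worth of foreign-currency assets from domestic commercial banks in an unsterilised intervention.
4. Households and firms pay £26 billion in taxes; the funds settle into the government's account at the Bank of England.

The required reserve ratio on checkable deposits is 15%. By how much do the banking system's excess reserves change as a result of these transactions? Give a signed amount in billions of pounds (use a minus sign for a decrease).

-£71.1 billion

Discount-window repayment £83 billion: reserves −£83B, deposits 0.
OMO sale (to banks) £20 billion: reserves −£20B, deposits 0.
FX purchase £54 billion: reserves +£54B, deposits 0.
Government account inflow £26 billion: reserves −£26B, deposits −£26B.
Totals: Δreserves = −£75B, Δdeposits = −£26B.
Δrequired reserves = 15% × −£26B = −£3.9B.
Δexcess reserves = Δreserves − Δrequired = −£75B − (−£3.9B) = -£71.1 billion.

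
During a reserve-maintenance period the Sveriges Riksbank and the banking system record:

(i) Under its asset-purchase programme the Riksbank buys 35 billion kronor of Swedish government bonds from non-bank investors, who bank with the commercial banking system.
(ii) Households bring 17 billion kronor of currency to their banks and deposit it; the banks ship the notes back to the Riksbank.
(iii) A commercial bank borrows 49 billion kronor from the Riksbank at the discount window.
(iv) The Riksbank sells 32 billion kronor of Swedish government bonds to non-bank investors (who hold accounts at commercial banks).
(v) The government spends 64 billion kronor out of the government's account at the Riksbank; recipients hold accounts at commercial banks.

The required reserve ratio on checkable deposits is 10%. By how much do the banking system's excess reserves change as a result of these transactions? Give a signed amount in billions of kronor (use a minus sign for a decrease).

+124.6 billion

Asset purchase (from non-banks) 35 billion kronor: reserves +35B, deposits +35B.
Currency deposit 17 billion kronor: reserves +17B, deposits +17B.
Discount-window loan 49 billion kronor: reserves +49B, deposits 0.
Asset sale (to non-banks) 32 billion kronor: reserves −32B, deposits −32B.
Government spending 64 billion kronor: reserves +64B, deposits +64B.
Totals: Δreserves = +133B, Δdeposits = +84B.
Δrequired reserves = 10% × +84B = +8.4B.
Δexcess reserves = Δreserves − Δrequired = +133B − (+8.4B) = +124.6 billion.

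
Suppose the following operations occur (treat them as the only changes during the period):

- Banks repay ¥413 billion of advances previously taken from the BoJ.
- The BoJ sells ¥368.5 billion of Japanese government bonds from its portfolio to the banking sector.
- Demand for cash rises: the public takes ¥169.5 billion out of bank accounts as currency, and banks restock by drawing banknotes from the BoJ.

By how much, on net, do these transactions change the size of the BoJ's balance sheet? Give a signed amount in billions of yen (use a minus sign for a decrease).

-¥781.5 billion

BoJ balance sheet:
  Assets:      Securities −¥368.5B, Loans to banks −¥413B
  Liabilities: Bank reserves −¥951B, Currency in circulation +¥169.5B
Change in total BoJ assets = -¥781.5 billion.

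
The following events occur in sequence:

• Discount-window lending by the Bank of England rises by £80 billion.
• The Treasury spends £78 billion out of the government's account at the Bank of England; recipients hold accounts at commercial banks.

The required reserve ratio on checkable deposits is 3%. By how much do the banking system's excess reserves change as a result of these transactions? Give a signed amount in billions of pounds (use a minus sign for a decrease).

+£155.66 billion

Discount-window loan £80 billion: reserves +£80B, deposits 0.
Government spending £78 billion: reserves +£78B, deposits +£78B.
Totals: Δreserves = +£158B, Δdeposits = +£78B.
Δrequired reserves = 3% × +£78B = +£2.34B.
Δexcess reserves = Δreserves − Δrequired = +£158B − (+£2.34B) = +£155.66 billion.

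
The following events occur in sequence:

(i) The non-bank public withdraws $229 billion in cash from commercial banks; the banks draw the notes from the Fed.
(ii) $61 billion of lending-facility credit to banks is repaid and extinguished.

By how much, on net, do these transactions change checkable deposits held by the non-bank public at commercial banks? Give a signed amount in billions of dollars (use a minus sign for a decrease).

-$229 billion

Fed balance sheet:
  Assets:      Loans to banks −$61B
  Liabilities: Bank reserves −$290B, Currency in circulation +$229B
Commercial banking system:
  Assets:      Reserves at CB −$290B
  Liabilities: Checkable deposits −$229B, Borrowings from CB −$61B
So the change in checkable deposits held by the non-bank public at commercial banks is -$229 billion.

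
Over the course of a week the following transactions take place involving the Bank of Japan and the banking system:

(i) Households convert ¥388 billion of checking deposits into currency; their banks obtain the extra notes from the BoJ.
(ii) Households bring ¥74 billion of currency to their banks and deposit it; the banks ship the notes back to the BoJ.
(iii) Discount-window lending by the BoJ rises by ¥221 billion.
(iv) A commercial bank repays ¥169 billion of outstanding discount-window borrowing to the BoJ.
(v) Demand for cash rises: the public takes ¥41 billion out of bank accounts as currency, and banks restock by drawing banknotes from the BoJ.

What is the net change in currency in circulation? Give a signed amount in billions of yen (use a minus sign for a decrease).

BoJ balance sheet:
  Assets:      Loans to banks +¥52B
  Liabilities: Bank reserves −¥303B, Currency in circulation +¥355B
So the change in currency in circulation is +¥355 billion.

+¥355 billion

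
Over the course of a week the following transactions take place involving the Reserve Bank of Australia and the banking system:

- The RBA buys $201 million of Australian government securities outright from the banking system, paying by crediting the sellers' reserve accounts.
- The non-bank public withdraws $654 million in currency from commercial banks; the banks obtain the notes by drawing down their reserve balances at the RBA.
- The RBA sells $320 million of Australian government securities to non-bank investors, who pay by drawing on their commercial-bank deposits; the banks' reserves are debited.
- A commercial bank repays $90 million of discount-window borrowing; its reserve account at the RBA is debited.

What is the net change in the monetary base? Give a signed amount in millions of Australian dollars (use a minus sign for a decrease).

RBA balance sheet:
  Assets:      Securities −$119M, Loans to banks −$90M
  Liabilities: Bank reserves −$863M, Currency in circulation +$654M
Commercial banking system:
  Assets:      Reserves at CB −$863M, Securities −$201M
  Liabilities: Checkable deposits −$974M, Borrowings from CB −$90M
Monetary base = currency + reserves: +$654M + (−$863M) = -$209 million.

-$209 million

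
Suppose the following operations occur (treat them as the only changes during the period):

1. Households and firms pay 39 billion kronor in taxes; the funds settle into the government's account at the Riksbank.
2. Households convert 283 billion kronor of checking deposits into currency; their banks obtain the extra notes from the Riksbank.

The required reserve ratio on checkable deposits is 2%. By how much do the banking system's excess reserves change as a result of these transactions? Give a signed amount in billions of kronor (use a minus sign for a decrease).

Government account inflow 39 billion kronor: reserves −39B, deposits −39B.
Currency withdrawal 283 billion kronor: reserves −283B, deposits −283B.
Totals: Δreserves = −322B, Δdeposits = −322B.
Δrequired reserves = 2% × −322B = −6.44B.
Δexcess reserves = Δreserves − Δrequired = −322B − (−6.44B) = -315.56 billion.

-315.56 billion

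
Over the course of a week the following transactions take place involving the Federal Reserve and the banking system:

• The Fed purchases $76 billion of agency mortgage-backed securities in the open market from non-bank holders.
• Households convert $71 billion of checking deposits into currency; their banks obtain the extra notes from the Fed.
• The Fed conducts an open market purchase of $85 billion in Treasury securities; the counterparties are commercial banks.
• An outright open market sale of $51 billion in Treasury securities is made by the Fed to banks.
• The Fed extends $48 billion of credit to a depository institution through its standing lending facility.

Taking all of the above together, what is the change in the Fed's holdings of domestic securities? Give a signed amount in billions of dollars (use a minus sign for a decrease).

Fed balance sheet:
  Assets:      Securities +$110B, Loans to banks +$48B
  Liabilities: Bank reserves +$87B, Currency in circulation +$71B
So the change in the Fed's holdings of domestic securities is +$110 billion.

+$110 billion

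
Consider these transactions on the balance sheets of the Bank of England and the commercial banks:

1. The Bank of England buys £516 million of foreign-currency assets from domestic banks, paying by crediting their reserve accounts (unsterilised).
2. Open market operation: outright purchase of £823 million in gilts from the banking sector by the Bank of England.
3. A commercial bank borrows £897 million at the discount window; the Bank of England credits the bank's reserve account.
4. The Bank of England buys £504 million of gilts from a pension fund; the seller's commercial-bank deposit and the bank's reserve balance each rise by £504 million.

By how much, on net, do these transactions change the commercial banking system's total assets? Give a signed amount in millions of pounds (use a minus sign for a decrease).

Bank of England balance sheet:
  Assets:      Securities +£1327M, Loans to banks +£897M, Foreign assets +£516M
  Liabilities: Bank reserves +£2740M
Commercial banking system:
  Assets:      Reserves at CB +£2740M, Securities −£823M, Foreign assets −£516M
  Liabilities: Checkable deposits +£504M, Borrowings from CB +£897M
Change in total bank assets = +£1401 million.

+£1401 million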